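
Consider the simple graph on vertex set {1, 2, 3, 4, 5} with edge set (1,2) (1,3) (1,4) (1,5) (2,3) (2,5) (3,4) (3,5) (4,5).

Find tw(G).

3

A width-3 tree decomposition is:
Bags: B1 = {1, 2, 3, 5}  B2 = {1, 3, 4, 5}
Tree: B1–B2
The largest bag has 4 vertices, giving width 3; this decomposition certifies tw(G) ≤ 3. On the other hand G contains the 4-clique {1, 2, 3, 5}. A clique must lie in a single bag of any decomposition, so no decomposition can have width below 3. Therefore the treewidth is 3.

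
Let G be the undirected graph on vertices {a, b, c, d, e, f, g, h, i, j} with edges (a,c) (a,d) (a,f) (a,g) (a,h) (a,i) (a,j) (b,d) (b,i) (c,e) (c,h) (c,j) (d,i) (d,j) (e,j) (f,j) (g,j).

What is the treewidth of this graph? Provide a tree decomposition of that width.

Every bag has size at most 3, so the width is 3 − 1 = 2 and tw(G) ≤ 2. On the other hand G contains the 3-clique {c, e, j}. A clique must lie in a single bag of any decomposition, so no decomposition can have width below 2. Combining the bounds, tw(G) = 2.

Treewidth 2.
Bags: B1 = {a, c, j}  B2 = {a, c, h}  B3 = {c, e, j}  B4 = {a, d, j}  B5 = {a, d, i}  B6 = {a, f, j}  B7 = {b, d, i}  B8 = {a, g, j}
Tree: B1–B2, B1–B3, B1–B4, B4–B5, B1–B6, B5–B7, B1–B8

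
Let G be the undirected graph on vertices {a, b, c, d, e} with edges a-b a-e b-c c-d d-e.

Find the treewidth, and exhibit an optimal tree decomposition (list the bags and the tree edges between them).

The largest bag has 3 vertices, giving width 2; this decomposition certifies tw(G) ≤ 2. For the lower bound, G contains the cycle c–b–a–e–d–c, so G is not a forest; only forests have treewidth ≤ 1, hence tw(G) ≥ 2. Combining the bounds, tw(G) = 2.

Treewidth 2.
Bags: B1 = {a, b, c}  B2 = {a, c, e}  B3 = {c, d, e}
Tree: B1–B2, B2–B3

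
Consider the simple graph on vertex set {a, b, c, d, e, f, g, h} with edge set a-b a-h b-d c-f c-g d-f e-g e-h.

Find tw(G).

2

A width-2 tree decomposition is:
Bags: B1 = {c, e, g}  B2 = {c, e, h}  B3 = {a, c, h}  B4 = {a, b, c}  B5 = {b, c, d}  B6 = {c, d, f}
Tree: B1–B2, B2–B3, B3–B4, B4–B5, B5–B6
Each bag holds 3 vertices, so the decomposition has width 2, which upper-bounds the treewidth. The edges c–g–e–h–a–b–d–f–c form a cycle, so G is not a tree and its treewidth is at least 2. Hence tw(G) = 2 exactly.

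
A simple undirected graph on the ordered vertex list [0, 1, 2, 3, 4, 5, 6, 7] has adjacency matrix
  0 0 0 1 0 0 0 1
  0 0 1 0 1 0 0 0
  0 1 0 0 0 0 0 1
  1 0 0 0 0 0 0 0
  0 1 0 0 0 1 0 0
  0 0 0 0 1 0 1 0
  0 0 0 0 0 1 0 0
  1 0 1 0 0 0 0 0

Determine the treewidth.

A width-1 tree decomposition is:
Bags: B1 = {5, 6}  B2 = {4, 5}  B3 = {1, 4}  B4 = {1, 2}  B5 = {2, 7}  B6 = {0, 7}  B7 = {0, 3}
Tree: B1–B2, B2–B3, B3–B4, B4–B5, B5–B6, B6–B7
Each bag holds 2 vertices, so the decomposition has width 1, which upper-bounds the treewidth. Any graph with an edge has treewidth ≥ 1, and G has the edge 6–5. Hence tw(G) = 1 exactly.

1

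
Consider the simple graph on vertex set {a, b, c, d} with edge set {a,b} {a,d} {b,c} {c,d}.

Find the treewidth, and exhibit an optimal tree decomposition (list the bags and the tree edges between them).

The largest bag has 3 vertices, giving width 2; this decomposition certifies tw(G) ≤ 2. Since c–d–a–b–c is a cycle in G, G is not acyclic. Forests are exactly the graphs of treewidth ≤ 1, so tw(G) ≥ 2. Hence tw(G) = 2 exactly.

Treewidth 2.
Bags: B1 = {a, c, d}  B2 = {a, b, c}
Tree: B1–B2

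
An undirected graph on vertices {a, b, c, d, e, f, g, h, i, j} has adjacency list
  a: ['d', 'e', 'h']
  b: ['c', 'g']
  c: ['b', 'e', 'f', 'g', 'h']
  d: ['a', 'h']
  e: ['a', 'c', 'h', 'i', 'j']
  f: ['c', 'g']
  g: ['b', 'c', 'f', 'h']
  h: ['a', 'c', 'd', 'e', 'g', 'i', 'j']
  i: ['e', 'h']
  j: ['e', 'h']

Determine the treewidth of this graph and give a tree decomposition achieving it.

Treewidth 2.
One optimal decomposition is:
Bags: B1 = {a, e, h}  B2 = {a, d, h}  B3 = {e, h, j}  B4 = {c, e, h}  B5 = {e, h, i}  B6 = {c, g, h}  B7 = {b, c, g}  B8 = {c, f, g}
Tree: B1–B2, B1–B3, B3–B4, B4–B5, B4–B6, B6–B7, B7–B8

The largest bag has 3 vertices, giving width 2; this decomposition certifies tw(G) ≤ 2. Conversely, {a, d, h} is a clique of size 3, and the vertices of any clique must share a bag in every tree decomposition; so some bag has ≥ 3 vertices and tw(G) ≥ 2. Combining the bounds, tw(G) = 2.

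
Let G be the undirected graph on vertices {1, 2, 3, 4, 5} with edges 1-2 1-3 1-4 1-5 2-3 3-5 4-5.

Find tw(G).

2

A width-2 tree decomposition is:
Bags: B1 = {1, 4, 5}  B2 = {1, 3, 5}  B3 = {1, 2, 3}
Tree: B1–B2, B2–B3
Each bag holds 3 vertices, so the decomposition has width 2, which upper-bounds the treewidth. On the other hand G contains the 3-clique {1, 2, 3}. A clique must lie in a single bag of any decomposition, so no decomposition can have width below 2. The upper and lower bounds meet at 2, so that is the treewidth.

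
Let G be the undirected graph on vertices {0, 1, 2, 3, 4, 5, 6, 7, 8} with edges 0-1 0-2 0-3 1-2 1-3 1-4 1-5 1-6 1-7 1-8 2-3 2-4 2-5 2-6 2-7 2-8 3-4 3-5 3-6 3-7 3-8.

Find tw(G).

A width-3 tree decomposition is:
Bags: B1 = {1, 2, 3, 4}  B2 = {1, 2, 3, 6}  B3 = {0, 1, 2, 3}  B4 = {1, 2, 3, 7}  B5 = {1, 2, 3, 5}  B6 = {1, 2, 3, 8}
Tree: B1–B2, B2–B3, B1–B4, B1–B5, B3–B6
Every bag has size at most 4, so the width is 4 − 1 = 3 and tw(G) ≤ 3. For the lower bound, the 4 vertices {0, 1, 2, 3} are pairwise adjacent, and any tree decomposition puts a clique entirely inside one bag — forcing width ≥ 3. Therefore the treewidth is 3.

3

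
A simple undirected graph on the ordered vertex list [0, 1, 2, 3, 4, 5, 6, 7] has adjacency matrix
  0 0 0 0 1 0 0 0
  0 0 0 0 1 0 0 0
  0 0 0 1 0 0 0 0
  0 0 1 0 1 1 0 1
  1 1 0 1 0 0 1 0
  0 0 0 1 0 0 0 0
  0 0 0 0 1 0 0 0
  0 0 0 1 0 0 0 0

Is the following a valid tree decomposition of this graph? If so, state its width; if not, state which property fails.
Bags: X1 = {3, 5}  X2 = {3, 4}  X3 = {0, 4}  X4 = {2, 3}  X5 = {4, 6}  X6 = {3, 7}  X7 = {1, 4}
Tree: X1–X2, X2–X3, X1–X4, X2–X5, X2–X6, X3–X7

Yes; width 1.

Every vertex of G appears in some bag (union = {0, 1, 2, 3, 4, 5, 6, 7}); every edge is covered by a bag; and for each vertex v the set of bags containing v is connected in the bag tree. The decomposition is therefore valid. The largest bag has 2 vertices, so the width is 1.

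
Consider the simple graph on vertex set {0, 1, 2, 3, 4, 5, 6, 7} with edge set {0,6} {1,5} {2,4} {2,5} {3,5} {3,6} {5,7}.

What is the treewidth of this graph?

1

A width-1 tree decomposition is:
Bags: B1 = {2, 5}  B2 = {3, 5}  B3 = {5, 7}  B4 = {3, 6}  B5 = {0, 6}  B6 = {2, 4}  B7 = {1, 5}
Tree: B1–B2, B1–B3, B2–B4, B4–B5, B1–B6, B1–B7
Every bag has size at most 2, so the width is 2 − 1 = 1 and tw(G) ≤ 1. Any graph with an edge has treewidth ≥ 1, and G has the edge 2–5. Therefore the treewidth is 1.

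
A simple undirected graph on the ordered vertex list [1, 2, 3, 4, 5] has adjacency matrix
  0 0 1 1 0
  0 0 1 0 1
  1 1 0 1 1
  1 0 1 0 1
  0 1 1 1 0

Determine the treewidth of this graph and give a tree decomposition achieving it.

Each bag holds 3 vertices, so the decomposition has width 2, which upper-bounds the treewidth. On the other hand G contains the 3-clique {2, 3, 5}. A clique must lie in a single bag of any decomposition, so no decomposition can have width below 2. Combining the bounds, tw(G) = 2.

Treewidth 2.
One optimal decomposition is:
Bags: B1 = {2, 3, 5}  B2 = {3, 4, 5}  B3 = {1, 3, 4}
Tree: B1–B2, B2–B3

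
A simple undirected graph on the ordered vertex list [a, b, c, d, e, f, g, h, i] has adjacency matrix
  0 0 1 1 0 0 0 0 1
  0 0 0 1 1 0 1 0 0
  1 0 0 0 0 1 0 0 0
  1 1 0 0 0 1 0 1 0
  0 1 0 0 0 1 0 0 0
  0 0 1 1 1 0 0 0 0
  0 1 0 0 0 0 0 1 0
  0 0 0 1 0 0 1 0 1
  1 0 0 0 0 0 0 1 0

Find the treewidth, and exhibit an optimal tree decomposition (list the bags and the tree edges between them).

Treewidth 3.
One such decomposition:
Bags: B1 = {a, c, e, f}  B2 = {a, d, e, f}  B3 = {a, b, d, e}  B4 = {a, b, d, i}  B5 = {b, d, h, i}  B6 = {b, g, h, i}
Tree: B1–B2, B2–B3, B3–B4, B4–B5, B5–B6

Every bag has size at most 4, so the width is 4 − 1 = 3 and tw(G) ≤ 3. For the lower bound: the 4 vertex sets {c,e,f}, {a}, {d}, {b,g,h,i} are disjoint, each induces a connected subgraph, and every pair is joined by at least one edge of G. Contracting each set to a single vertex therefore yields K_{4} as a minor, and since treewidth is minor-monotone, tw(G) ≥ tw(K_{4}) = 3. Combining the bounds, tw(G) = 3.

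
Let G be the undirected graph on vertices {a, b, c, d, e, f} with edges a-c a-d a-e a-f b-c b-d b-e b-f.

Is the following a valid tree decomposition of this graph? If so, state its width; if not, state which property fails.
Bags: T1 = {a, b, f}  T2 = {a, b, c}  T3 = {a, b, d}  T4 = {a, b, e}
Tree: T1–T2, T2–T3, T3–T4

Every vertex of G appears in some bag (union = {a, b, c, d, e, f}); every edge is covered by a bag; and for each vertex v the set of bags containing v is connected in the bag tree. The decomposition is therefore valid. The largest bag has 3 vertices, so the width is 2.

Yes; width 2.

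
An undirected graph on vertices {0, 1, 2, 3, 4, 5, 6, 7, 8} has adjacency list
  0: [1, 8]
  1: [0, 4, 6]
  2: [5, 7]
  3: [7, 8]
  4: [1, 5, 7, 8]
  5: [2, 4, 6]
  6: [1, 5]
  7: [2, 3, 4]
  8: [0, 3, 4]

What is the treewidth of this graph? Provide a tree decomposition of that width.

Each bag holds 4 vertices, so the decomposition has width 3, which upper-bounds the treewidth. For the lower bound: the 4 vertex sets {0,1,6}, {8}, {4}, {2,3,5,7} are disjoint, each induces a connected subgraph, and every pair is joined by at least one edge of G. Contracting each set to a single vertex therefore yields K_{4} as a minor, and since treewidth is minor-monotone, tw(G) ≥ tw(K_{4}) = 3. Combining the bounds, tw(G) = 3.

Treewidth 3.
One such decomposition:
Bags: B1 = {0, 1, 6, 8}  B2 = {1, 4, 6, 8}  B3 = {4, 5, 6, 8}  B4 = {3, 4, 5, 8}  B5 = {3, 4, 5, 7}  B6 = {2, 3, 5, 7}
Tree: B1–B2, B2–B3, B3–B4, B4–B5, B5–B6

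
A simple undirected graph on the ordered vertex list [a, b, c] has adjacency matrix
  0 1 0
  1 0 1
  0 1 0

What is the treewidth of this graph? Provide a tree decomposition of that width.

Each bag holds 2 vertices, so the decomposition has width 1, which upper-bounds the treewidth. Since G has at least one edge (e.g. c–b), it is not an edgeless graph, so tw(G) ≥ 1. Hence tw(G) = 1 exactly.

Treewidth 1.
One optimal decomposition is:
Bags: B1 = {b, c}  B2 = {a, b}
Tree: B1–B2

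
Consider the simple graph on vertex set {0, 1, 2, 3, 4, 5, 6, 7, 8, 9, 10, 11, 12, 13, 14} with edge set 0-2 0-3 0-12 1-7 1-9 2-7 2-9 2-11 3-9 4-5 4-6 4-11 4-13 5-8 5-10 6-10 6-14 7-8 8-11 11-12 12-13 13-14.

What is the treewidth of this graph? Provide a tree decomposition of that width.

Every bag has size at most 4, so the width is 4 − 1 = 3 and tw(G) ≤ 3. For the lower bound: the 4 vertex sets {1,3,9}, {7}, {2}, {0,8,11,12} are disjoint, each induces a connected subgraph, and every pair is joined by at least one edge of G. Contracting each set to a single vertex therefore yields K_{4} as a minor, and since treewidth is minor-monotone, tw(G) ≥ tw(K_{4}) = 3. Therefore the treewidth is 3.

Treewidth 3.
One optimal decomposition is:
Bags: B1 = {1, 3, 7, 9}  B2 = {2, 3, 7, 9}  B3 = {0, 2, 3, 7}  B4 = {0, 2, 7, 8}  B5 = {0, 2, 8, 11}  B6 = {0, 8, 11, 12}  B7 = {5, 8, 11, 12}  B8 = {4, 5, 11, 12}  B9 = {4, 5, 12, 13}  B10 = {4, 5, 10, 13}  B11 = {4, 6, 10, 13}  B12 = {6, 10, 13, 14}
Tree: B1–B2, B2–B3, B3–B4, B4–B5, B5–B6, B6–B7, B7–B8, B8–B9, B9–B10, B10–B11, B11–B12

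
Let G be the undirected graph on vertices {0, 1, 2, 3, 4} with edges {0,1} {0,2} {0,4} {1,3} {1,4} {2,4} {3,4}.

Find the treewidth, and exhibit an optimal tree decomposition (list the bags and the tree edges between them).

Treewidth 2.
One optimal decomposition is:
Bags: B1 = {0, 2, 4}  B2 = {0, 1, 4}  B3 = {1, 3, 4}
Tree: B1–B2, B2–B3

Every bag has size at most 3, so the width is 3 − 1 = 2 and tw(G) ≤ 2. On the other hand G contains the 3-clique {0, 1, 4}. A clique must lie in a single bag of any decomposition, so no decomposition can have width below 2. Combining the bounds, tw(G) = 2.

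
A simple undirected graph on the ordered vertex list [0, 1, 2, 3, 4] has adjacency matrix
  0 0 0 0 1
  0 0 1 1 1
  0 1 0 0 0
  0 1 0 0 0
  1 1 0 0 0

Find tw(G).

A width-1 tree decomposition is:
Bags: B1 = {1, 2}  B2 = {1, 4}  B3 = {0, 4}  B4 = {1, 3}
Tree: B1–B2, B2–B3, B2–B4
The largest bag has 2 vertices, giving width 1; this decomposition certifies tw(G) ≤ 1. Since G has at least one edge (e.g. 2–1), it is not an edgeless graph, so tw(G) ≥ 1. Therefore the treewidth is 1.

1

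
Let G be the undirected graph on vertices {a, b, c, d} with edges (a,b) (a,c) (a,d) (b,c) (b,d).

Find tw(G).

2

A width-2 tree decomposition is:
Bags: B1 = {a, b, d}  B2 = {a, b, c}
Tree: B1–B2
Every bag has size at most 3, so the width is 3 − 1 = 2 and tw(G) ≤ 2. For the lower bound, the 3 vertices {a, b, d} are pairwise adjacent, and any tree decomposition puts a clique entirely inside one bag — forcing width ≥ 2. Therefore the treewidth is 2.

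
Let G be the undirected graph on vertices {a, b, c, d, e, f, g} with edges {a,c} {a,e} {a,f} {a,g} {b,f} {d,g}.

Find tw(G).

A width-1 tree decomposition is:
Bags: B1 = {a, f}  B2 = {a, c}  B3 = {a, g}  B4 = {b, f}  B5 = {d, g}  B6 = {a, e}
Tree: B1–B2, B2–B3, B1–B4, B3–B5, B1–B6
Every bag has size at most 2, so the width is 2 − 1 = 1 and tw(G) ≤ 1. Any graph with an edge has treewidth ≥ 1, and G has the edge a–f. Hence tw(G) = 1 exactly.

1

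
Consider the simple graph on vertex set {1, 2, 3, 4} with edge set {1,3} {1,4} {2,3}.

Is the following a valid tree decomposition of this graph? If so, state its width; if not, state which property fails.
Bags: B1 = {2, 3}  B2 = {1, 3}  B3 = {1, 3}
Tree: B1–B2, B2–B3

No — vertex 4 appears in no bag.

A tree decomposition must satisfy three properties: every vertex lies in some bag; for every edge, both endpoints lie together in some bag; and for every vertex, the bags containing it form a connected subtree. Here vertex 4 appears in no bag, so the decomposition is invalid.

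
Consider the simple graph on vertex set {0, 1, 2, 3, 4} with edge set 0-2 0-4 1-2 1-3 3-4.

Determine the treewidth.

A width-2 tree decomposition is:
Bags: B1 = {1, 2, 3}  B2 = {0, 2, 3}  B3 = {0, 3, 4}
Tree: B1–B2, B2–B3
Every bag has size at most 3, so the width is 3 − 1 = 2 and tw(G) ≤ 2. Since 3–1–2–0–4–3 is a cycle in G, G is not acyclic. Forests are exactly the graphs of treewidth ≤ 1, so tw(G) ≥ 2. The upper and lower bounds meet at 2, so that is the treewidth.

2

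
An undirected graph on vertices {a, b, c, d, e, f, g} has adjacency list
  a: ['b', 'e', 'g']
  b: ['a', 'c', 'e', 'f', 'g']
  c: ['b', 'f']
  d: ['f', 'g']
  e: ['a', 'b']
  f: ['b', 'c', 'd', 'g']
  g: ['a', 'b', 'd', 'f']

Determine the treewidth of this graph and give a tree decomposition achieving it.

Every bag has size at most 3, so the width is 3 − 1 = 2 and tw(G) ≤ 2. On the other hand G contains the 3-clique {d, f, g}. A clique must lie in a single bag of any decomposition, so no decomposition can have width below 2. Combining the bounds, tw(G) = 2.

Treewidth 2.
Bags: B1 = {b, f, g}  B2 = {d, f, g}  B3 = {b, c, f}  B4 = {a, b, g}  B5 = {a, b, e}
Tree: B1–B2, B1–B3, B1–B4, B4–B5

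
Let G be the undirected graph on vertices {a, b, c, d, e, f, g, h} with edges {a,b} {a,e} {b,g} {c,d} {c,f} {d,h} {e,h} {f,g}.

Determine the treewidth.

2

A width-2 tree decomposition is:
Bags: B1 = {a, b, e}  B2 = {b, e, g}  B3 = {e, f, g}  B4 = {c, e, f}  B5 = {c, d, e}  B6 = {d, e, h}
Tree: B1–B2, B2–B3, B3–B4, B4–B5, B5–B6
The largest bag has 3 vertices, giving width 2; this decomposition certifies tw(G) ≤ 2. The edges e–a–b–g–f–c–d–h–e form a cycle, so G is not a tree and its treewidth is at least 2. Therefore the treewidth is 2.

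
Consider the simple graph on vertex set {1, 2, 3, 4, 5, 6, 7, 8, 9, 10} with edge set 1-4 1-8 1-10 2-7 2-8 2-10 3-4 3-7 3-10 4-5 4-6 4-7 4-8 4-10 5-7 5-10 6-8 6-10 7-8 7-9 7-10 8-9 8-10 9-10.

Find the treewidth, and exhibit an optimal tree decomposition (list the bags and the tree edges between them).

Each bag holds 4 vertices, so the decomposition has width 3, which upper-bounds the treewidth. For the lower bound, the 4 vertices {7, 8, 9, 10} are pairwise adjacent, and any tree decomposition puts a clique entirely inside one bag — forcing width ≥ 3. The upper and lower bounds meet at 3, so that is the treewidth.

Treewidth 3.
One optimal decomposition is:
Bags: B1 = {4, 7, 8, 10}  B2 = {4, 6, 8, 10}  B3 = {4, 5, 7, 10}  B4 = {2, 7, 8, 10}  B5 = {7, 8, 9, 10}  B6 = {3, 4, 7, 10}  B7 = {1, 4, 8, 10}
Tree: B1–B2, B1–B3, B1–B4, B1–B5, B1–B6, B1–B7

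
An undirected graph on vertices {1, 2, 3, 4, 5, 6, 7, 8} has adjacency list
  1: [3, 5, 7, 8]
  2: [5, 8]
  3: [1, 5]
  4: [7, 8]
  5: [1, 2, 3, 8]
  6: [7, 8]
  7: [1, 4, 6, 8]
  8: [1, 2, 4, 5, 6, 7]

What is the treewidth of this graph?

2

A width-2 tree decomposition is:
Bags: B1 = {6, 7, 8}  B2 = {1, 7, 8}  B3 = {4, 7, 8}  B4 = {1, 5, 8}  B5 = {2, 5, 8}  B6 = {1, 3, 5}
Tree: B1–B2, B2–B3, B2–B4, B4–B5, B4–B6
The largest bag has 3 vertices, giving width 2; this decomposition certifies tw(G) ≤ 2. On the other hand G contains the 3-clique {2, 5, 8}. A clique must lie in a single bag of any decomposition, so no decomposition can have width below 2. Hence tw(G) = 2 exactly.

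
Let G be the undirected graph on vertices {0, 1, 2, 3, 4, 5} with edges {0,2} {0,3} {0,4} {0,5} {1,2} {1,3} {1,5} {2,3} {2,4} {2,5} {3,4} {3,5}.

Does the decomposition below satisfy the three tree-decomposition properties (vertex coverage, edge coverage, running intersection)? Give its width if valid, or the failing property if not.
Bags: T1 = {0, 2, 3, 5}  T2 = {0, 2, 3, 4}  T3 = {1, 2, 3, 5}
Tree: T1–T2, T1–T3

Yes; width 3.

Vertex coverage: the bags together contain {0, 1, 2, 3, 4, 5}, the full vertex set. Edge coverage: each edge of G has both endpoints in at least one bag. Running intersection: for every vertex, the bags containing it form a connected subtree. All three properties hold, so this is a valid tree decomposition of width max|bag| − 1 = 3, and hence tw(G) ≤ 3.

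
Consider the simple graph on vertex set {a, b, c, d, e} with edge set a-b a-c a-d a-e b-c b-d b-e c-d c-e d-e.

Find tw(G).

A width-4 tree decomposition is:
Bags: B1 = {a, b, c, d, e}
Tree: (single bag)
With just one bag of size 5, the width is 5 − 1 = 4, so tw(G) ≤ 4. On the other hand G contains the 5-clique {a, b, c, d, e}. A clique must lie in a single bag of any decomposition, so no decomposition can have width below 4. Hence tw(G) = 4 exactly.

4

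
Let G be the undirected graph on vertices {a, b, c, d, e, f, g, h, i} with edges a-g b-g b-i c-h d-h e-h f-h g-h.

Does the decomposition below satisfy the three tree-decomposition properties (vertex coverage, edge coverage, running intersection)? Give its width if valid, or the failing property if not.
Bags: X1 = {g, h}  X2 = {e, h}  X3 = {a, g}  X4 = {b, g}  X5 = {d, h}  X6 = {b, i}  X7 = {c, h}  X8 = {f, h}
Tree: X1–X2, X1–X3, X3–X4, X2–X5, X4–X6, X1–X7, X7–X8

Checking the three conditions: (i) the bags cover all of {a, b, c, d, e, f, g, h, i}; (ii) for each edge, some bag contains both endpoints; (iii) the bags containing any fixed vertex form a subtree. All hold, so the decomposition is valid with width 2 − 1 = 1.

Yes; width 1.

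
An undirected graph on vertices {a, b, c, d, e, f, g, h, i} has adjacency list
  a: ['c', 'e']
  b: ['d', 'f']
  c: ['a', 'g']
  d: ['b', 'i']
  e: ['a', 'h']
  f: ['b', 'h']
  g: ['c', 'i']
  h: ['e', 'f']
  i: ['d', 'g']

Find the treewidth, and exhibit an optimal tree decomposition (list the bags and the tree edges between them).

The largest bag has 3 vertices, giving width 2; this decomposition certifies tw(G) ≤ 2. The edges b–f–h–e–a–c–g–i–d–b form a cycle, so G is not a tree and its treewidth is at least 2. The upper and lower bounds meet at 2, so that is the treewidth.

Treewidth 2.
Bags: B1 = {b, f, h}  B2 = {b, e, h}  B3 = {a, b, e}  B4 = {a, b, c}  B5 = {b, c, g}  B6 = {b, g, i}  B7 = {b, d, i}
Tree: B1–B2, B2–B3, B3–B4, B4–B5, B5–B6, B6–B7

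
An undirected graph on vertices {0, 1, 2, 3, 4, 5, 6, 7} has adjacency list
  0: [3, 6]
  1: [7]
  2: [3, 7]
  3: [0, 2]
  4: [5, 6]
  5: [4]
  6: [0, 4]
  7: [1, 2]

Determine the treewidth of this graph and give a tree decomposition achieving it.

Each bag holds 2 vertices, so the decomposition has width 1, which upper-bounds the treewidth. Any graph with an edge has treewidth ≥ 1, and G has the edge 1–7. Combining the bounds, tw(G) = 1.

Treewidth 1.
Bags: B1 = {1, 7}  B2 = {2, 7}  B3 = {2, 3}  B4 = {0, 3}  B5 = {0, 6}  B6 = {4, 6}  B7 = {4, 5}
Tree: B1–B2, B2–B3, B3–B4, B4–B5, B5–B6, B6–B7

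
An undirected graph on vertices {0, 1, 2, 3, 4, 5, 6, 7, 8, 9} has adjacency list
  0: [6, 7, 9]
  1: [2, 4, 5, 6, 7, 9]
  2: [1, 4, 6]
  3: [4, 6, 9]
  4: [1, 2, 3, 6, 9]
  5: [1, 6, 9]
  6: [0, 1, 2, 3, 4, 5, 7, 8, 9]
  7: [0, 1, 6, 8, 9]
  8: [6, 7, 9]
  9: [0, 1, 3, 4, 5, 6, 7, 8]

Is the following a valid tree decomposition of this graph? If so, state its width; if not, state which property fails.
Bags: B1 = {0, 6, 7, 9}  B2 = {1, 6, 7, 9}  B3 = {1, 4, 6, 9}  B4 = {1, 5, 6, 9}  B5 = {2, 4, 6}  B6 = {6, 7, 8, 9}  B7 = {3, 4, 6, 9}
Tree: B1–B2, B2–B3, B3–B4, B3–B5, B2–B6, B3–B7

No — edge (1,2) lies in no bag.

A tree decomposition must satisfy three properties: every vertex lies in some bag; for every edge, both endpoints lie together in some bag; and for every vertex, the bags containing it form a connected subtree. Here edge (1,2) lies in no bag, so the decomposition is invalid.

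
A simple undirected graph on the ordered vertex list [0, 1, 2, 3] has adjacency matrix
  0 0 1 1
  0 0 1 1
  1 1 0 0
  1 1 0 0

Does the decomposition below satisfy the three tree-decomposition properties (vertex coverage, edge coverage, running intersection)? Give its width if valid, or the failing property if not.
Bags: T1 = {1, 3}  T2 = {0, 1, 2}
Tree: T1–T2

A tree decomposition must satisfy three properties: every vertex lies in some bag; for every edge, both endpoints lie together in some bag; and for every vertex, the bags containing it form a connected subtree. Here edge (0,3) lies in no bag, so the decomposition is invalid.

No — edge (0,3) lies in no bag.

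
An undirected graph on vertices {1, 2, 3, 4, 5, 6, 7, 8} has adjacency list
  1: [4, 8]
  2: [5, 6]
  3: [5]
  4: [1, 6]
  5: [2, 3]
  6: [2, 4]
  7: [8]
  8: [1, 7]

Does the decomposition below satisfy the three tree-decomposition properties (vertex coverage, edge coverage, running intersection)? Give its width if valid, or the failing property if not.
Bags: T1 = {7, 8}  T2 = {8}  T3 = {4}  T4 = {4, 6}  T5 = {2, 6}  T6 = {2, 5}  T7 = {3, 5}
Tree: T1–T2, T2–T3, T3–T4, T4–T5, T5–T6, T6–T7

No — vertex 1 appears in no bag.

A tree decomposition must satisfy three properties: every vertex lies in some bag; for every edge, both endpoints lie together in some bag; and for every vertex, the bags containing it form a connected subtree. Here vertex 1 appears in no bag, so the decomposition is invalid.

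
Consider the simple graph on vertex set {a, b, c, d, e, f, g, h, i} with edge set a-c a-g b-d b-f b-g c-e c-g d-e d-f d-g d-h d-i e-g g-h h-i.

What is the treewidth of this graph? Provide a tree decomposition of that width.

Each bag holds 3 vertices, so the decomposition has width 2, which upper-bounds the treewidth. On the other hand G contains the 3-clique {d, e, g}. A clique must lie in a single bag of any decomposition, so no decomposition can have width below 2. Combining the bounds, tw(G) = 2.

Treewidth 2.
Bags: B1 = {b, d, g}  B2 = {d, g, h}  B3 = {d, e, g}  B4 = {b, d, f}  B5 = {c, e, g}  B6 = {a, c, g}  B7 = {d, h, i}
Tree: B1–B2, B1–B3, B1–B4, B3–B5, B5–B6, B2–B7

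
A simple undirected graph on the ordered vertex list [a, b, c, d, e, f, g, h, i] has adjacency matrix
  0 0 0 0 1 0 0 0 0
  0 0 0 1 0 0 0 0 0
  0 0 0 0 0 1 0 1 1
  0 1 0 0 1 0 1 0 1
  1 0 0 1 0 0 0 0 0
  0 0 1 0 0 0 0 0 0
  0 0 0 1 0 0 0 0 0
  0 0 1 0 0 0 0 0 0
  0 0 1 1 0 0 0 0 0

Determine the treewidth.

1

A width-1 tree decomposition is:
Bags: B1 = {d, i}  B2 = {c, i}  B3 = {c, f}  B4 = {c, h}  B5 = {b, d}  B6 = {d, g}  B7 = {d, e}  B8 = {a, e}
Tree: B1–B2, B2–B3, B3–B4, B1–B5, B5–B6, B1–B7, B7–B8
The largest bag has 2 vertices, giving width 1; this decomposition certifies tw(G) ≤ 1. Since G has at least one edge (e.g. d–i), it is not an edgeless graph, so tw(G) ≥ 1. The upper and lower bounds meet at 1, so that is the treewidth.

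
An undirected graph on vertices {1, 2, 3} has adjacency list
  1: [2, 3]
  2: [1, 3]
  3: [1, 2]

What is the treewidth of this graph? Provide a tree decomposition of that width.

Treewidth 2.
One such decomposition:
Bags: B1 = {1, 2, 3}
Tree: (single bag)

With just one bag of size 3, the width is 3 − 1 = 2, so tw(G) ≤ 2. On the other hand G contains the 3-clique {1, 2, 3}. A clique must lie in a single bag of any decomposition, so no decomposition can have width below 2. Therefore the treewidth is 2.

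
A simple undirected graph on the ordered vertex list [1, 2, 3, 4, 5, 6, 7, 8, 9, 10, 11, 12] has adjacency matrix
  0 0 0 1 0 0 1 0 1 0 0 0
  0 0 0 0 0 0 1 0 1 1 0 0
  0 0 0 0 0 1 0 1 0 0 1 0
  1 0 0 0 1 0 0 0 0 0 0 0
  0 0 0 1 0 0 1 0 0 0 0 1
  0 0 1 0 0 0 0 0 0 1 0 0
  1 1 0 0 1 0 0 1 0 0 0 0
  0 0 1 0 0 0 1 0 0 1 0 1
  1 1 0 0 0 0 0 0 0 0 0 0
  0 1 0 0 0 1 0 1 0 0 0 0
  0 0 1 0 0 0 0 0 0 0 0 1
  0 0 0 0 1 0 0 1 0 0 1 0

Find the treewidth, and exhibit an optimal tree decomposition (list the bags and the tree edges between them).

Treewidth 3.
One optimal decomposition is:
Bags: B1 = {3, 6, 10, 11}  B2 = {3, 8, 10, 11}  B3 = {8, 10, 11, 12}  B4 = {2, 8, 10, 12}  B5 = {2, 7, 8, 12}  B6 = {2, 5, 7, 12}  B7 = {2, 5, 7, 9}  B8 = {1, 5, 7, 9}  B9 = {1, 4, 5, 9}
Tree: B1–B2, B2–B3, B3–B4, B4–B5, B5–B6, B6–B7, B7–B8, B8–B9

Every bag has size at most 4, so the width is 4 − 1 = 3 and tw(G) ≤ 3. For the lower bound: the 4 vertex sets {3,6,11}, {10}, {8}, {2,5,7,12} are disjoint, each induces a connected subgraph, and every pair is joined by at least one edge of G. Contracting each set to a single vertex therefore yields K_{4} as a minor, and since treewidth is minor-monotone, tw(G) ≥ tw(K_{4}) = 3. Therefore the treewidth is 3.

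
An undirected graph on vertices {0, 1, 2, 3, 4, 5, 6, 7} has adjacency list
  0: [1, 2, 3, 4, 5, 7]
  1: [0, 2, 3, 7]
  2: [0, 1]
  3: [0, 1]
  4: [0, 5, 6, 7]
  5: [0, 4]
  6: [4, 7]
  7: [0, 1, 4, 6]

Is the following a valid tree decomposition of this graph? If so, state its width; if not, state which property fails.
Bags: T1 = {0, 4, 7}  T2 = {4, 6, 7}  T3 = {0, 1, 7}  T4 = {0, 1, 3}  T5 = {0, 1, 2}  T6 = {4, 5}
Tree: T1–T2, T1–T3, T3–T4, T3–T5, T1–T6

A tree decomposition must satisfy three properties: every vertex lies in some bag; for every edge, both endpoints lie together in some bag; and for every vertex, the bags containing it form a connected subtree. Here edge (0,5) lies in no bag, so the decomposition is invalid.

No — edge (0,5) lies in no bag.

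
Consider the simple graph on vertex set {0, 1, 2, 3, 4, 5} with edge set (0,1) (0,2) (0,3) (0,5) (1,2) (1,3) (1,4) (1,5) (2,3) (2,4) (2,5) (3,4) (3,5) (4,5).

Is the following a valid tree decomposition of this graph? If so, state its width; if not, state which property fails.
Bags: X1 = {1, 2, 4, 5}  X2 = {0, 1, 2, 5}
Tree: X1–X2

No — vertex 3 appears in no bag.

A tree decomposition must satisfy three properties: every vertex lies in some bag; for every edge, both endpoints lie together in some bag; and for every vertex, the bags containing it form a connected subtree. Here vertex 3 appears in no bag, so the decomposition is invalid.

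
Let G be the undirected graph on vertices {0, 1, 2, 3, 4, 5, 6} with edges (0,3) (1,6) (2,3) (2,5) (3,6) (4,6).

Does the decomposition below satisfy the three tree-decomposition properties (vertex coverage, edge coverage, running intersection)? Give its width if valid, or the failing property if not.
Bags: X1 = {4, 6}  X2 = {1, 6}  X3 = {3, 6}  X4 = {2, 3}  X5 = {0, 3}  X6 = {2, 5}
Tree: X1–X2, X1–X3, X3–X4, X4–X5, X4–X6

Vertex coverage: the bags together contain {0, 1, 2, 3, 4, 5, 6}, the full vertex set. Edge coverage: each edge of G has both endpoints in at least one bag. Running intersection: for every vertex, the bags containing it form a connected subtree. All three properties hold, so this is a valid tree decomposition of width max|bag| − 1 = 1, and hence tw(G) ≤ 1.

Yes; width 1.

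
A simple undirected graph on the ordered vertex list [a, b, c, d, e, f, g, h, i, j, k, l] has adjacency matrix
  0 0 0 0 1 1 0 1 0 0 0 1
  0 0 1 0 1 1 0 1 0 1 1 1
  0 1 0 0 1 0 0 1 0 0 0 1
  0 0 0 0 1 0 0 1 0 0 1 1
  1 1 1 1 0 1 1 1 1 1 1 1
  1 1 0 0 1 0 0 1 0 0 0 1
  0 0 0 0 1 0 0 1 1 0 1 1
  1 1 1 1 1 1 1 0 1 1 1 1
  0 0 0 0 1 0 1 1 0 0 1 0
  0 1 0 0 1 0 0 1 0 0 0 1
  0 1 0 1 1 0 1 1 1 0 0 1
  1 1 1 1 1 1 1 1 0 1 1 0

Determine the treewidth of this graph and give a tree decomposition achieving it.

Treewidth 4.
One optimal decomposition is:
Bags: B1 = {e, g, h, k, l}  B2 = {e, g, h, i, k}  B3 = {d, e, h, k, l}  B4 = {b, e, h, k, l}  B5 = {b, c, e, h, l}  B6 = {b, e, f, h, l}  B7 = {b, e, h, j, l}  B8 = {a, e, f, h, l}
Tree: B1–B2, B1–B3, B1–B4, B4–B5, B4–B6, B4–B7, B6–B8

Each bag holds 5 vertices, so the decomposition has width 4, which upper-bounds the treewidth. For the lower bound, the 5 vertices {d, e, h, k, l} are pairwise adjacent, and any tree decomposition puts a clique entirely inside one bag — forcing width ≥ 4. The upper and lower bounds meet at 4, so that is the treewidth.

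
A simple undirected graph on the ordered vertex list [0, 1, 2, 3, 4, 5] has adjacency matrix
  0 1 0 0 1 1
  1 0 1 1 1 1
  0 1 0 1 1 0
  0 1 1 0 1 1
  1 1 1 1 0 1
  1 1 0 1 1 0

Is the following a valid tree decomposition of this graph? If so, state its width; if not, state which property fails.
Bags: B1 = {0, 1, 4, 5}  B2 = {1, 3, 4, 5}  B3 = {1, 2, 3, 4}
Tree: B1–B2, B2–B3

Yes; width 3.

Every vertex of G appears in some bag (union = {0, 1, 2, 3, 4, 5}); every edge is covered by a bag; and for each vertex v the set of bags containing v is connected in the bag tree. The decomposition is therefore valid. The largest bag has 4 vertices, so the width is 3.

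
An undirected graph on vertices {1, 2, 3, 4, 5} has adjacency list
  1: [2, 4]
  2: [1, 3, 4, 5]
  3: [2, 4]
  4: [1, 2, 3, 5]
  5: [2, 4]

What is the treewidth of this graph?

2

A width-2 tree decomposition is:
Bags: B1 = {1, 2, 4}  B2 = {2, 4, 5}  B3 = {2, 3, 4}
Tree: B1–B2, B1–B3
Every bag has size at most 3, so the width is 3 − 1 = 2 and tw(G) ≤ 2. For the lower bound, the 3 vertices {1, 2, 4} are pairwise adjacent, and any tree decomposition puts a clique entirely inside one bag — forcing width ≥ 2. Therefore the treewidth is 2.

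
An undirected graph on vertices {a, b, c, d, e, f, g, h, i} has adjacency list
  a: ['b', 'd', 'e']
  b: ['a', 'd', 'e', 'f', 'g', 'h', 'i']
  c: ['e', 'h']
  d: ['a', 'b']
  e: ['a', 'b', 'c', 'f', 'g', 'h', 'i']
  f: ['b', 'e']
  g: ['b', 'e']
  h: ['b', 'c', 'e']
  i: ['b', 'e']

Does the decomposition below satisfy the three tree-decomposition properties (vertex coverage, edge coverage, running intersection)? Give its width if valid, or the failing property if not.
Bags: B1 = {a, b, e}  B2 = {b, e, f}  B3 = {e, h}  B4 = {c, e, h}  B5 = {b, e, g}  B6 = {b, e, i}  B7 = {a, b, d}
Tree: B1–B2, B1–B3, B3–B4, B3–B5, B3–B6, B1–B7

A tree decomposition must satisfy three properties: every vertex lies in some bag; for every edge, both endpoints lie together in some bag; and for every vertex, the bags containing it form a connected subtree. Here edge (b,h) lies in no bag, so the decomposition is invalid.

No — edge (b,h) lies in no bag.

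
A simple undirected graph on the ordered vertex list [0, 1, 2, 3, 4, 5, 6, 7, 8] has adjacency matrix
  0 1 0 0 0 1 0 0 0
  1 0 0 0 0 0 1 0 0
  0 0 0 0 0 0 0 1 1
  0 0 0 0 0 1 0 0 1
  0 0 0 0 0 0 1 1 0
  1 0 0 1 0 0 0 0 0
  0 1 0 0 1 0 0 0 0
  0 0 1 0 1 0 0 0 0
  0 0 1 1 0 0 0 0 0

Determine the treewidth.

2

A width-2 tree decomposition is:
Bags: B1 = {2, 3, 8}  B2 = {2, 3, 5}  B3 = {0, 2, 5}  B4 = {0, 1, 2}  B5 = {1, 2, 6}  B6 = {2, 4, 6}  B7 = {2, 4, 7}
Tree: B1–B2, B2–B3, B3–B4, B4–B5, B5–B6, B6–B7
Each bag holds 3 vertices, so the decomposition has width 2, which upper-bounds the treewidth. The edges 2–8–3–5–0–1–6–4–7–2 form a cycle, so G is not a tree and its treewidth is at least 2. Combining the bounds, tw(G) = 2.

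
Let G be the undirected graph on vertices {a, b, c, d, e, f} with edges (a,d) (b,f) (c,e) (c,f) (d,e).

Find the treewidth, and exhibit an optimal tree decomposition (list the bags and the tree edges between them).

Treewidth 1.
One such decomposition:
Bags: B1 = {a, d}  B2 = {d, e}  B3 = {c, e}  B4 = {c, f}  B5 = {b, f}
Tree: B1–B2, B2–B3, B3–B4, B4–B5

Every bag has size at most 2, so the width is 2 − 1 = 1 and tw(G) ≤ 1. Any graph with an edge has treewidth ≥ 1, and G has the edge a–d. Combining the bounds, tw(G) = 1.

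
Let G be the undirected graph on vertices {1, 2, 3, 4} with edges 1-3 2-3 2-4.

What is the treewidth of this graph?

A width-1 tree decomposition is:
Bags: B1 = {2, 3}  B2 = {1, 3}  B3 = {2, 4}
Tree: B1–B2, B1–B3
Each bag holds 2 vertices, so the decomposition has width 1, which upper-bounds the treewidth. Since G has at least one edge (e.g. 2–3), it is not an edgeless graph, so tw(G) ≥ 1. Combining the bounds, tw(G) = 1.

1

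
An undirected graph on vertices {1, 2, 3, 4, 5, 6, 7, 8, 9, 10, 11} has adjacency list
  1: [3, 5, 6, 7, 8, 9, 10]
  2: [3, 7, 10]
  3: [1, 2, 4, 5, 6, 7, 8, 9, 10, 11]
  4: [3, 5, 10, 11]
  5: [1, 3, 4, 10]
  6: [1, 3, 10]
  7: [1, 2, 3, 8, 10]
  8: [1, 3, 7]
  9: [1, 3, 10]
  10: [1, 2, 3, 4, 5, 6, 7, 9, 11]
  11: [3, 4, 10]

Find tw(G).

A width-3 tree decomposition is:
Bags: B1 = {1, 3, 9, 10}  B2 = {1, 3, 7, 10}  B3 = {1, 3, 5, 10}  B4 = {1, 3, 7, 8}  B5 = {2, 3, 7, 10}  B6 = {3, 4, 5, 10}  B7 = {1, 3, 6, 10}  B8 = {3, 4, 10, 11}
Tree: B1–B2, B1–B3, B2–B4, B2–B5, B3–B6, B2–B7, B6–B8
The largest bag has 4 vertices, giving width 3; this decomposition certifies tw(G) ≤ 3. Conversely, {1, 3, 7, 8} is a clique of size 4, and the vertices of any clique must share a bag in every tree decomposition; so some bag has ≥ 4 vertices and tw(G) ≥ 3. Hence tw(G) = 3 exactly.

3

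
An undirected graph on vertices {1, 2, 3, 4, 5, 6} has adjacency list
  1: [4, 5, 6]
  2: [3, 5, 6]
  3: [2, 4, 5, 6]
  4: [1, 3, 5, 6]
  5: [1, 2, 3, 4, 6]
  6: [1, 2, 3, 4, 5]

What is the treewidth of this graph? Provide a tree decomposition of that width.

Treewidth 3.
Bags: B1 = {3, 4, 5, 6}  B2 = {1, 4, 5, 6}  B3 = {2, 3, 5, 6}
Tree: B1–B2, B1–B3

The largest bag has 4 vertices, giving width 3; this decomposition certifies tw(G) ≤ 3. For the lower bound, the 4 vertices {1, 4, 5, 6} are pairwise adjacent, and any tree decomposition puts a clique entirely inside one bag — forcing width ≥ 3. Therefore the treewidth is 3.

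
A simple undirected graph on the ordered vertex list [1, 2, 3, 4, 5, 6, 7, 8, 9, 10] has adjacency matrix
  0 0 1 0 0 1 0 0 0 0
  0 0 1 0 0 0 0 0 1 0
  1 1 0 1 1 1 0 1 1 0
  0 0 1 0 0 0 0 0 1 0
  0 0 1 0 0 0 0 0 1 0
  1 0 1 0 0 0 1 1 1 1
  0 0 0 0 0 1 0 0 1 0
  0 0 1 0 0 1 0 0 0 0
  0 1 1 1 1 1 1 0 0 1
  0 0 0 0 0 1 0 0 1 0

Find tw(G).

A width-2 tree decomposition is:
Bags: B1 = {3, 6, 9}  B2 = {6, 7, 9}  B3 = {3, 4, 9}  B4 = {1, 3, 6}  B5 = {6, 9, 10}  B6 = {3, 5, 9}  B7 = {2, 3, 9}  B8 = {3, 6, 8}
Tree: B1–B2, B1–B3, B1–B4, B2–B5, B3–B6, B6–B7, B1–B8
Each bag holds 3 vertices, so the decomposition has width 2, which upper-bounds the treewidth. Conversely, {6, 9, 10} is a clique of size 3, and the vertices of any clique must share a bag in every tree decomposition; so some bag has ≥ 3 vertices and tw(G) ≥ 2. Therefore the treewidth is 2.

2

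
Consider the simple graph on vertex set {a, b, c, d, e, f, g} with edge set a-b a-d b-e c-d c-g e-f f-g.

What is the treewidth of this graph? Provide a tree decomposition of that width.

Treewidth 2.
One optimal decomposition is:
Bags: B1 = {a, b, e}  B2 = {a, e, f}  B3 = {a, f, g}  B4 = {a, c, g}  B5 = {a, c, d}
Tree: B1–B2, B2–B3, B3–B4, B4–B5

Every bag has size at most 3, so the width is 3 − 1 = 2 and tw(G) ≤ 2. The edges a–b–e–f–g–c–d–a form a cycle, so G is not a tree and its treewidth is at least 2. Therefore the treewidth is 2.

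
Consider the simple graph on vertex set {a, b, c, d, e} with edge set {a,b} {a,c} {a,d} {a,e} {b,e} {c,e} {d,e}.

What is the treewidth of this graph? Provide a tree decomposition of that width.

Treewidth 2.
Bags: B1 = {a, b, e}  B2 = {a, c, e}  B3 = {a, d, e}
Tree: B1–B2, B2–B3

Every bag has size at most 3, so the width is 3 − 1 = 2 and tw(G) ≤ 2. Conversely, {a, d, e} is a clique of size 3, and the vertices of any clique must share a bag in every tree decomposition; so some bag has ≥ 3 vertices and tw(G) ≥ 2. Therefore the treewidth is 2.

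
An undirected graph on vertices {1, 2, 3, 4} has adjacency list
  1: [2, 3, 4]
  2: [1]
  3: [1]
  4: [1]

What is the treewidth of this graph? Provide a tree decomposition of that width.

Treewidth 1.
One such decomposition:
Bags: B1 = {1, 2}  B2 = {1, 3}  B3 = {1, 4}
Tree: B1–B2, B2–B3

Each bag holds 2 vertices, so the decomposition has width 1, which upper-bounds the treewidth. Since G has at least one edge (e.g. 2–1), it is not an edgeless graph, so tw(G) ≥ 1. The upper and lower bounds meet at 1, so that is the treewidth.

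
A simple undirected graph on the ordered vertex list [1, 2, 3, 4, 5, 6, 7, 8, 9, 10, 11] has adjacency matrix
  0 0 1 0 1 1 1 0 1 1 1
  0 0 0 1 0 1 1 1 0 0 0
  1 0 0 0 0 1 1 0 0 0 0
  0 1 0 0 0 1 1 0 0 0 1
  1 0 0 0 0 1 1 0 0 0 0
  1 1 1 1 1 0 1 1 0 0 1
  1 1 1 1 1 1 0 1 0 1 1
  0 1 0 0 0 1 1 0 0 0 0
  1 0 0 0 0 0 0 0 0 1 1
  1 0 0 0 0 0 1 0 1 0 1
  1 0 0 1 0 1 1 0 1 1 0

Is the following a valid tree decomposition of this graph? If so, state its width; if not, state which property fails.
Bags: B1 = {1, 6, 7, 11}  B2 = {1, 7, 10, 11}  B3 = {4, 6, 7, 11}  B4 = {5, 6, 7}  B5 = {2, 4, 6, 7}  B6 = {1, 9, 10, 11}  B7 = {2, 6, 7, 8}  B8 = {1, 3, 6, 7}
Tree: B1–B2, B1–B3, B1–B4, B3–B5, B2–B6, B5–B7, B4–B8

A tree decomposition must satisfy three properties: every vertex lies in some bag; for every edge, both endpoints lie together in some bag; and for every vertex, the bags containing it form a connected subtree. Here edge (1,5) lies in no bag, so the decomposition is invalid.

No — edge (1,5) lies in no bag.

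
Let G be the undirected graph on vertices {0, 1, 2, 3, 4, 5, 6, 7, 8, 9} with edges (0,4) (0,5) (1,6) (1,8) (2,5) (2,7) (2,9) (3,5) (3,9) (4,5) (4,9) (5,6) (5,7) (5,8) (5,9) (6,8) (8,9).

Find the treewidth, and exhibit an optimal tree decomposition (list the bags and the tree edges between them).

Treewidth 2.
Bags: B1 = {2, 5, 9}  B2 = {4, 5, 9}  B3 = {5, 8, 9}  B4 = {5, 6, 8}  B5 = {0, 4, 5}  B6 = {1, 6, 8}  B7 = {3, 5, 9}  B8 = {2, 5, 7}
Tree: B1–B2, B1–B3, B3–B4, B2–B5, B4–B6, B2–B7, B1–B8

Each bag holds 3 vertices, so the decomposition has width 2, which upper-bounds the treewidth. Conversely, {1, 6, 8} is a clique of size 3, and the vertices of any clique must share a bag in every tree decomposition; so some bag has ≥ 3 vertices and tw(G) ≥ 2. Hence tw(G) = 2 exactly.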